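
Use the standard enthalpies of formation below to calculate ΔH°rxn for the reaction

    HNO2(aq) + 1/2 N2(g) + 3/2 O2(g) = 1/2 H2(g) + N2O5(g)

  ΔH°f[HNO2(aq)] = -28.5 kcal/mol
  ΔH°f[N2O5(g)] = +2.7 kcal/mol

ΔH°rxn = 31.2 kcal/mol

Products: 1/2·(+0.0) + 1·(+2.7) = +2.7
Reactants: 1·(-28.5) + 1/2·(+0.0) + 3/2·(+0.0) = -28.5
ΔH°rxn = (+2.7) − (-28.5) = 31.2 kcal/mol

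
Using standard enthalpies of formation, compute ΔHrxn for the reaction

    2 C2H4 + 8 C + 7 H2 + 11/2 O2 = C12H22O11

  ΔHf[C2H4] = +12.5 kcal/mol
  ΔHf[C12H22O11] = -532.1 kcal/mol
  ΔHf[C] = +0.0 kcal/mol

ΔHrxn = -557.1 kcal/mol

Products: 1·(-532.1) = -532.1
Reactants: 2·(+12.5) + 8·(+0.0) + 7·(+0.0) + 11/2·(+0.0) = +25.0
ΔHrxn = (-532.1) − (+25.0) = -557.1 kcal/mol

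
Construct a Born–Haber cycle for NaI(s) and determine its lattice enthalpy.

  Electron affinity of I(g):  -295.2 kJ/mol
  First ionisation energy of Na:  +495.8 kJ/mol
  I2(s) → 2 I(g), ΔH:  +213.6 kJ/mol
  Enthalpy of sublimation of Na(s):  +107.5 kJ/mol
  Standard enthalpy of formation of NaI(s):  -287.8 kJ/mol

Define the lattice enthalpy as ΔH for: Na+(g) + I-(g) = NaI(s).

U = -702.7 kJ/mol

ΔHf° = 1·ΔHsub + 1·(ΣIE) + 1/2·D(I2) + 1·EA + U
-287.8 = 1·(+107.5) + 1·(+495.8) + 1/2·(+213.6) + 1·(-295.2) + U
U = -287.8 − (+414.9) = -702.7 kJ/mol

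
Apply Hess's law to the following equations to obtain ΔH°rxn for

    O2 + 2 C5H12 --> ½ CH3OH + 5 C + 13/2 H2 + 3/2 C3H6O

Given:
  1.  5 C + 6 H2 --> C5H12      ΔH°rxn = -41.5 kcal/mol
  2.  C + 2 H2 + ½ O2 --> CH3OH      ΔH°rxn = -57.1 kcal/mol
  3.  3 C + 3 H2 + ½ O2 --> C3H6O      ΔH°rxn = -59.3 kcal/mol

eq. 1 reversed and × 2: (-2)·(-41.5) = +83.0 kcal/mol
eq. 2 × 1/2: (1/2)·(-57.1) = -28.55 kcal/mol
eq. 3 × 3/2: (3/2)·(-59.3) = -88.95 kcal/mol
ΔH°rxn = (+83.0) + (-28.55) + (-88.95) = -34.5 kcal/mol

ΔH°rxn = -34.5 kcal/mol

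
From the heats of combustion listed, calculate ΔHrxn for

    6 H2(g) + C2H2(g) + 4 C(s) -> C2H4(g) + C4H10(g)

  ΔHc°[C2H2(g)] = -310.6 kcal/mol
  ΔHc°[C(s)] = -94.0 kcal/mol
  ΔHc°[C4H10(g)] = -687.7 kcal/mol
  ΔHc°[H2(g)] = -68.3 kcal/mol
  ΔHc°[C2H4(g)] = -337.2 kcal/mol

Using ΔH = Σ nΔHc°(reactants) − Σ nΔHc°(products):
= [6·(-68.3) + 1·(-310.6) + 4·(-94.0)] − [1·(-337.2) + 1·(-687.7)]
= -71.5 kcal/mol

ΔHrxn = -71.5 kcal/mol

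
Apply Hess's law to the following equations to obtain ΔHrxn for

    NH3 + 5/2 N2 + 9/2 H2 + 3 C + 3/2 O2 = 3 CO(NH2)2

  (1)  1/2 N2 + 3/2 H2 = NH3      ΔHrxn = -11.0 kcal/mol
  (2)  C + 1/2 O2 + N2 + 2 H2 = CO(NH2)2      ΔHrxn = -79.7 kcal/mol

ΔHrxn = -228.1 kcal/mol

(1) reversed (NH3 must end up as a reactant): +11.0 kcal/mol
(2) × 3 (×3 to match 3 CO(NH2)2 in the target): (3)·(-79.7) = -239.1 kcal/mol
ΔHrxn = (+11.0) + (-239.1) = -228.1 kcal/mol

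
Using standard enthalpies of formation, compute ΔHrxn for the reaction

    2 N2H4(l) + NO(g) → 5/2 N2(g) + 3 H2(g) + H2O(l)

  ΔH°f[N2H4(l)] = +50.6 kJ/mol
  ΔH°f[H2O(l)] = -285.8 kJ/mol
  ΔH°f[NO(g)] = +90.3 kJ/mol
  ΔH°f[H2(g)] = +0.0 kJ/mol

Products: 5/2·(+0.0) + 3·(+0.0) + 1·(-285.8) = -285.8
Reactants: 2·(+50.6) + 1·(+90.3) = +191.5
ΔHrxn = (-285.8) − (+191.5) = -477.3 kJ/mol

ΔHrxn = -477.3 kJ/mol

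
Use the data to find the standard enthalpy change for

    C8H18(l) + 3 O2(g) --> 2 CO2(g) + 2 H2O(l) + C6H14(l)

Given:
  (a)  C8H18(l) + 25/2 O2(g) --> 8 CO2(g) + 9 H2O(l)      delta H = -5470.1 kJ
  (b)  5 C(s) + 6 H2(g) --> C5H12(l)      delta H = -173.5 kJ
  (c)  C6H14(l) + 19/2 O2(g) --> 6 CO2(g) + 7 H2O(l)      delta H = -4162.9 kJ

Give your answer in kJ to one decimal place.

delta H = -1307.2 kJ

(a) as written (C8H18(l) already on the reactant side): -5470.1 kJ
(b): not needed (C(s) appears nowhere else).
(c) reversed (C6H14(l) must end up as a product): +4162.9 kJ
Summing the manipulated equations, delta H = (1)·(-5470.1) + (-1)·(-4162.9) = -1307.2 kJ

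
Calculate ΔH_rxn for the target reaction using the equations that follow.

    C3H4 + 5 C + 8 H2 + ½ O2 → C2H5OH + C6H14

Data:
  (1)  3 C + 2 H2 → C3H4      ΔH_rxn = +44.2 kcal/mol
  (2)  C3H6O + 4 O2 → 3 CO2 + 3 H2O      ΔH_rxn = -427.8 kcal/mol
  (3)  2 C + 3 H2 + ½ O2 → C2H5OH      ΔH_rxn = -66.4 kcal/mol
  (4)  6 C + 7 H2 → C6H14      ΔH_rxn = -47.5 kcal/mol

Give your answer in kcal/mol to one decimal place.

(1) reversed (reverse to put C3H4 on the reactant side): -44.2 kcal/mol
(2): not needed (CO2 appears nowhere else).
(3) as written (C2H5OH already on the product side): -66.4 kcal/mol
(4) as written (C6H14 already on the product side): -47.5 kcal/mol
Combining the equations, ΔH_rxn = (-44.2) + (-66.4) + (-47.5) = -158.1 kcal/mol

ΔH_rxn = -158.1 kcal/mol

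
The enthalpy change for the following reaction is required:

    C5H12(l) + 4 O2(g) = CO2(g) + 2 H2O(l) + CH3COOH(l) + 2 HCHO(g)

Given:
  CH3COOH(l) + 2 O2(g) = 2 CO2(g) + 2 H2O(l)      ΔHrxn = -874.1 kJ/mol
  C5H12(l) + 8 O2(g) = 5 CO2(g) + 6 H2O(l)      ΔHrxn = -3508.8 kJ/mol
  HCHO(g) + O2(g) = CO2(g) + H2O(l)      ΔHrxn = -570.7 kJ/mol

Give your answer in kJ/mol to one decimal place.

ΔHrxn = -1493.3 kJ/mol

equation 1 reversed: +874.1 kJ/mol
equation 2 as written: -3508.8 kJ/mol
equation 3 reversed and × 2: (-2)·(-570.7) = +1141.4 kJ/mol
Summing the manipulated equations, ΔHrxn = (+874.1) + (-3508.8) + (+1141.4) = -1493.3 kJ/mol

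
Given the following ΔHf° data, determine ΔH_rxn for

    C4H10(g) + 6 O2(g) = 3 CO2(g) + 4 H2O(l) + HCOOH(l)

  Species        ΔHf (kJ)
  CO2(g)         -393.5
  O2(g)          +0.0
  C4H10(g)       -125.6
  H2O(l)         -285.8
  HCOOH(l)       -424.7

ΔH_rxn = -2622.8 kJ

Products: 3·(-393.5) + 4·(-285.8) + 1·(-424.7) = -2748.4
Reactants: 1·(-125.6) + 6·(+0.0) = -125.6
ΔH_rxn = (-2748.4) − (-125.6) = -2622.8 kJ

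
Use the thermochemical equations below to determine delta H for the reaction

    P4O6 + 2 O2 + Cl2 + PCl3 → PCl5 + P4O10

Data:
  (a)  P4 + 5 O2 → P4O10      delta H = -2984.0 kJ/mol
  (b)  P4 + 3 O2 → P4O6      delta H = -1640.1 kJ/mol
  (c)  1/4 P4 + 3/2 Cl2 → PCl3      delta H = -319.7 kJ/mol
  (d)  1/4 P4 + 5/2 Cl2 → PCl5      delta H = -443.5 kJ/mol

delta H = -1467.7 kJ/mol

(a) as written: -2984.0 kJ/mol
(b) reversed: +1640.1 kJ/mol
(c) reversed: +319.7 kJ/mol
(d) as written: -443.5 kJ/mol
By Hess's law, delta H = (-2984.0) + (+1640.1) + (+319.7) + (-443.5) = -1467.7 kJ/mol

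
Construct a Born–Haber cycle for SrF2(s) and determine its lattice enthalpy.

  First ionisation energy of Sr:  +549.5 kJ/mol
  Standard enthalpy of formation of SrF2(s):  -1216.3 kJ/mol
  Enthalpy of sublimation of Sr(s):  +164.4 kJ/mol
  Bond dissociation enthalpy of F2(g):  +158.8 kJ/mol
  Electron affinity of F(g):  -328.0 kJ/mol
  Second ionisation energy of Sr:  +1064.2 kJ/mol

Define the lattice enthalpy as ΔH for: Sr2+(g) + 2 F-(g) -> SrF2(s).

ΔHf° = 1·ΔHsub + 1·(ΣIE) + 1·D(F2) + 2·EA + U
-1216.3 = 1·(+164.4) + 1·(+1613.7) + 1·(+158.8) + 2·(-328.0) + U
U = -1216.3 − (+1280.9) = -2497.2 kJ/mol

U = -2497.2 kJ/mol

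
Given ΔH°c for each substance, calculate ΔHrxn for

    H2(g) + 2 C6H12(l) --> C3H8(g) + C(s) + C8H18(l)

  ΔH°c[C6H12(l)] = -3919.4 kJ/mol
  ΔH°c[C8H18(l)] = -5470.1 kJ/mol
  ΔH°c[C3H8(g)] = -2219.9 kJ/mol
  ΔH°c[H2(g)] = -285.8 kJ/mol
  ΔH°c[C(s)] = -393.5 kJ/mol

ΔHrxn = -41.1 kJ/mol

Using ΔH = Σ nΔHc°(reactants) − Σ nΔHc°(products):
= [1·(-285.8) + 2·(-3919.4)] − [1·(-2219.9) + 1·(-393.5) + 1·(-5470.1)]
= -41.1 kJ/mol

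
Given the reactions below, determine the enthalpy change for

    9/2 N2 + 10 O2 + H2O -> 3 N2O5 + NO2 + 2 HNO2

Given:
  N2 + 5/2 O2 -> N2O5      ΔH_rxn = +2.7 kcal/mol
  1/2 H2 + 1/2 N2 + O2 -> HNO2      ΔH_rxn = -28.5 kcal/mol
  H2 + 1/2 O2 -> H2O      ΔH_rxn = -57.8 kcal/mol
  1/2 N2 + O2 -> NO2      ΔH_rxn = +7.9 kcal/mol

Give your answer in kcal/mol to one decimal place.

ΔH_rxn = 16.8 kcal/mol

equation 1 × 3: (3)·(+2.7) = +8.1 kcal/mol
equation 2 × 2: (2)·(-28.5) = -57.0 kcal/mol
equation 3 reversed: +57.8 kcal/mol
equation 4 as written: +7.9 kcal/mol
ΔH_rxn = (3)·(+2.7) + (2)·(-28.5) + (-1)·(-57.8) + (1)·(+7.9) = 16.8 kcal/mol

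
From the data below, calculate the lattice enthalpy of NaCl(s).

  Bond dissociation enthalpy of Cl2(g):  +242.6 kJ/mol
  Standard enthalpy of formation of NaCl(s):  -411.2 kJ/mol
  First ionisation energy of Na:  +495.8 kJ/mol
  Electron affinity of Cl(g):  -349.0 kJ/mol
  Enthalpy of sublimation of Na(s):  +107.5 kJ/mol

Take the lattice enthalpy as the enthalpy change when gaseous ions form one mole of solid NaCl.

ΔHf° = 1·ΔHsub + 1·(ΣIE) + 1/2·D(Cl2) + 1·EA + U
-411.2 = 1·(+107.5) + 1·(+495.8) + 1/2·(+242.6) + 1·(-349.0) + U
U = -411.2 − (+375.6) = -786.8 kJ/mol

U = -786.8 kJ/mol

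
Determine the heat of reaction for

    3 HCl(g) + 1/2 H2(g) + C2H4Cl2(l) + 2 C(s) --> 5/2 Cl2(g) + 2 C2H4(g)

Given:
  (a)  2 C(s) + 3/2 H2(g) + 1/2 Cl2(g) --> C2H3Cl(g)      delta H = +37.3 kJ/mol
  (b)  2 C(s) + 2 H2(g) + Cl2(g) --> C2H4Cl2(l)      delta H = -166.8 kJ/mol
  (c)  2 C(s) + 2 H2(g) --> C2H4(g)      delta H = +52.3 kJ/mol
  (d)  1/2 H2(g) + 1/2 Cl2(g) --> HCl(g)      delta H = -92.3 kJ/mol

delta H = 548.3 kJ/mol

(a): not needed (C2H3Cl(g) appears nowhere else).
(b) reversed (reverse to put C2H4Cl2(l) on the reactant side): +166.8 kJ/mol
(c) × 2 (scale by 2 for the 2 C2H4(g)): (2)·(+52.3) = +104.6 kJ/mol
(d) reversed and × 3 (reverse to put HCl(g) on the reactant side; ×3 to match 3 HCl(g) in the target): (-3)·(-92.3) = +276.9 kJ/mol
By Hess's law, delta H = (-1)·(-166.8) + (2)·(+52.3) + (-3)·(-92.3) = 548.3 kJ/mol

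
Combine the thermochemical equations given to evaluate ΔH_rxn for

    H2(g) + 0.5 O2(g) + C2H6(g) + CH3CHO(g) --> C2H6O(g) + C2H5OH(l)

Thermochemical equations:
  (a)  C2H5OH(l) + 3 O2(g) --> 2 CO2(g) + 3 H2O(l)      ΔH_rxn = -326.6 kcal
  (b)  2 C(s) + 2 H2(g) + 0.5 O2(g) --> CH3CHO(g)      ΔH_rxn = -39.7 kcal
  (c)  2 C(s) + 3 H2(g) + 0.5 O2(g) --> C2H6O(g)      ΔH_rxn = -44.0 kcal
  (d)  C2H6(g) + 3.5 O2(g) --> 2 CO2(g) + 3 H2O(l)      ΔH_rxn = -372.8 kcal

(a) reversed (reverse to put C2H5OH(l) on the product side): +326.6 kcal
(b) reversed (reverse to put CH3CHO(g) on the reactant side): +39.7 kcal
(c) as written (C2H6O(g) already on the product side): -44.0 kcal
(d) as written (C2H6(g) already on the reactant side): -372.8 kcal
ΔH_rxn = (+326.6) + (+39.7) + (-44.0) + (-372.8) = -50.5 kcal

ΔH_rxn = -50.5 kcal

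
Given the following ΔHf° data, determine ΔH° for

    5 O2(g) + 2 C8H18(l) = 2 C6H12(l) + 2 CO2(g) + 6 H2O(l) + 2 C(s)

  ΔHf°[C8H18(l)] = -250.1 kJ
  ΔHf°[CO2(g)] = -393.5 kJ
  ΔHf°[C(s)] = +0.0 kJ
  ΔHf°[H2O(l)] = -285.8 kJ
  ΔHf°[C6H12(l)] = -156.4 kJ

ΔH° = -2314.4 kJ

Products: 2·(-156.4) + 2·(-393.5) + 6·(-285.8) + 2·(+0.0) = -2814.6
Reactants: 5·(+0.0) + 2·(-250.1) = -500.2
ΔH° = (-2814.6) − (-500.2) = -2314.4 kJ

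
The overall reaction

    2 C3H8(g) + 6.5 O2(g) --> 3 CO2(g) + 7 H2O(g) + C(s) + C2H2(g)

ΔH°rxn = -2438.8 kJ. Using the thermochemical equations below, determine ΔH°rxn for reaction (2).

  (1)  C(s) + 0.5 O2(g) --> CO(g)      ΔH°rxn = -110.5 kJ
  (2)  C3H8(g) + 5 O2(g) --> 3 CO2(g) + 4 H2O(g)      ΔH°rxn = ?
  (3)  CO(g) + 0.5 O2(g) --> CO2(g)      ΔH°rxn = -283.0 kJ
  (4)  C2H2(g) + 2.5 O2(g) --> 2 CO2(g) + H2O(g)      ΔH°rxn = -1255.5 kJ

(1) reversed (reverse to put C(s) on the product side): +110.5 kJ
(2) × 2 (×2 to match 2 C3H8(g) in the target): contributes 2·x
(3) reversed: +283.0 kJ
(4) reversed (reverse to put C2H2(g) on the product side): +1255.5 kJ
-2438.8 = (+110.5) + (+283.0) + (+1255.5) + 2·x
x = (-2438.8 − (+1649.0)) / (2) = -2043.9 kJ

ΔH°rxn = -2043.9 kJ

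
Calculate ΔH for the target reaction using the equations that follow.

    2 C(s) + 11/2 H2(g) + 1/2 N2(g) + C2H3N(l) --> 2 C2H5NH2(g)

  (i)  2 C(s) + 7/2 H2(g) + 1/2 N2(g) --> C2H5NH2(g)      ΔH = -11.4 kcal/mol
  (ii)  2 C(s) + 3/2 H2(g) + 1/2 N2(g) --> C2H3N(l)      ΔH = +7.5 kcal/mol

(i) × 2 (×2 to match 2 C2H5NH2(g) in the target): (2)·(-11.4) = -22.8 kcal/mol
(ii) reversed (reverse to put C2H3N(l) on the reactant side): -7.5 kcal/mol
ΔH = (-22.8) + (-7.5) = -30.3 kcal/mol

ΔH = -30.3 kcal/mol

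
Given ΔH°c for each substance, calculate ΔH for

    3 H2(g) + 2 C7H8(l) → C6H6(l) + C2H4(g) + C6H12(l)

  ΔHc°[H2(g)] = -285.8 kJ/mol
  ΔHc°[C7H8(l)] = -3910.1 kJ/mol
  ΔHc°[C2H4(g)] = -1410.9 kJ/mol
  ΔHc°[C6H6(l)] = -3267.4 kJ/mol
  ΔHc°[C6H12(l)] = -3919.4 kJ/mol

ΔH = -79.9 kJ/mol

Using ΔH = Σ nΔHc°(reactants) − Σ nΔHc°(products):
= [3·(-285.8) + 2·(-3910.1)] − [1·(-3267.4) + 1·(-1410.9) + 1·(-3919.4)]
= -79.9 kJ/mol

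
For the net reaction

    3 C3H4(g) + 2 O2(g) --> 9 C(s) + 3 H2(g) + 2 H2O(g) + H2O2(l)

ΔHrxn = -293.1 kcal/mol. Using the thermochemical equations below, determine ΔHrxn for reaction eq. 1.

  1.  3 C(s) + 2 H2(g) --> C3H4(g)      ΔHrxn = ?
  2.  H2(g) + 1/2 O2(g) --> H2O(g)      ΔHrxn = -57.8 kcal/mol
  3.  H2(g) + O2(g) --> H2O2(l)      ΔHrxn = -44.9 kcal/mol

eq. 1 reversed and × 3 (reverse to put C3H4(g) on the reactant side; ×3 to match 3 C3H4(g) in the target): contributes −3·x
eq. 2 × 2 (×2 to match 2 H2O(g) in the target): (2)·(-57.8) = -115.6 kcal/mol
eq. 3 as written (H2O2(l) already on the product side): -44.9 kcal/mol
-293.1 = (-115.6) + (-44.9) − 3·x
x = (-293.1 − (-160.5)) / (-3) = 44.2 kcal/mol

ΔHrxn = 44.2 kcal/mol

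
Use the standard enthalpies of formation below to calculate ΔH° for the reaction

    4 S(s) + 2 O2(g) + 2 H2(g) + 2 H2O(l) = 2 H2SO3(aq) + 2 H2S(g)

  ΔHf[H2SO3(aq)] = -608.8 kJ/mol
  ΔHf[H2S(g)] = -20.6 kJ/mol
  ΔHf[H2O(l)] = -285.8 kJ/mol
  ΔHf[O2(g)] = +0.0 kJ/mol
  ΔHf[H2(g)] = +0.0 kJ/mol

Products: 2·(-608.8) + 2·(-20.6) = -1258.8
Reactants: 4·(+0.0) + 2·(+0.0) + 2·(+0.0) + 2·(-285.8) = -571.6
ΔH° = (-1258.8) − (-571.6) = -687.2 kJ/mol

ΔH° = -687.2 kJ/mol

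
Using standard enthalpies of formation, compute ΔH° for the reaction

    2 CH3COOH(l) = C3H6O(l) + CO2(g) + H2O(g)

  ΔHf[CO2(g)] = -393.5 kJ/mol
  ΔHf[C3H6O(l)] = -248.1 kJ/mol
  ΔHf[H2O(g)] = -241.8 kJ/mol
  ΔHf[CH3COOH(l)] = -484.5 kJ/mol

Products: 1·(-248.1) + 1·(-393.5) + 1·(-241.8) = -883.4
Reactants: 2·(-484.5) = -969.0
ΔH° = (-883.4) − (-969.0) = 85.6 kJ/mol

ΔH° = 85.6 kJ/mol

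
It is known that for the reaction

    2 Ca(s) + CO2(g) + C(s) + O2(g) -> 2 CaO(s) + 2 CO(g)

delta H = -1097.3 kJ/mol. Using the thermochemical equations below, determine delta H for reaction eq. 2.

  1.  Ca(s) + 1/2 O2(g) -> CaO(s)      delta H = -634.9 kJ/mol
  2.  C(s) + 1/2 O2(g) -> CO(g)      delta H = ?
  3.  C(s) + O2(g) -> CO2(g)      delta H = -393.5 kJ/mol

eq. 1 × 2 (×2 to match 2 CaO(s) in the target): (2)·(-634.9) = -1269.8 kJ/mol
eq. 2 × 2 (scale by 2 for the 2 CO(g)): contributes 2·x
eq. 3 reversed (reverse to put CO2(g) on the reactant side): +393.5 kJ/mol
-1097.3 = (-1269.8) + (+393.5) + 2·x
x = (-1097.3 − (-876.3)) / (2) = -110.5 kJ/mol

delta H = -110.5 kJ/mol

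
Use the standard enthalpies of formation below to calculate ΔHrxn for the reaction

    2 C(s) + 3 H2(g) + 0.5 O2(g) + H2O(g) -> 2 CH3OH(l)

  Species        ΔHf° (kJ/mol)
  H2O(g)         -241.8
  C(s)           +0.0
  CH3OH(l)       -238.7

ΔH°rxn = Σ nΔHf°(products) − Σ nΔHf°(reactants).
Products: 2·(-238.7) = -477.4
Reactants: 2·(+0.0) + 3·(+0.0) + 1/2·(+0.0) + 1·(-241.8) = -241.8
ΔHrxn = (-477.4) − (-241.8) = -235.6 kJ/mol

ΔHrxn = -235.6 kJ/mol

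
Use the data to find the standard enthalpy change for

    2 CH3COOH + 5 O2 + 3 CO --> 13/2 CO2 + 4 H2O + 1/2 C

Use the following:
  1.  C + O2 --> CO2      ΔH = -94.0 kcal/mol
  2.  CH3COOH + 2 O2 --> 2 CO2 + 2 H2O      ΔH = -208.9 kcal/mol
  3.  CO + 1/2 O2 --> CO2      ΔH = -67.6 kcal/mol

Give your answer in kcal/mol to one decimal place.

eq. 1 reversed and × 1/2 (reverse to put C on the product side; ×1/2 to match 1/2 C in the target): (-1/2)·(-94.0) = +47.0 kcal/mol
eq. 2 × 2 (×2 to match 2 CH3COOH in the target): (2)·(-208.9) = -417.8 kcal/mol
eq. 3 × 3 (×3 to match 3 CO in the target): (3)·(-67.6) = -202.8 kcal/mol
ΔH = (+47.0) + (-417.8) + (-202.8) = -573.6 kcal/mol

ΔH = -573.6 kcal/mol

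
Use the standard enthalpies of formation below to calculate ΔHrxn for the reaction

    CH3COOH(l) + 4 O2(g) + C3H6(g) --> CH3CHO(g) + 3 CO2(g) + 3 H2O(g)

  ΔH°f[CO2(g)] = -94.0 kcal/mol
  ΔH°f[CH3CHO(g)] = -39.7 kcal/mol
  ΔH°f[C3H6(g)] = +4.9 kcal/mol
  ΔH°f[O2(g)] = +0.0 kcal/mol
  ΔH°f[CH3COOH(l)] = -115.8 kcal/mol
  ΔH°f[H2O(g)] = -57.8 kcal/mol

Products: 1·(-39.7) + 3·(-94.0) + 3·(-57.8) = -495.1
Reactants: 1·(-115.8) + 4·(+0.0) + 1·(+4.9) = -110.9
ΔHrxn = (-495.1) − (-110.9) = -384.2 kcal/mol

ΔHrxn = -384.2 kcal/mol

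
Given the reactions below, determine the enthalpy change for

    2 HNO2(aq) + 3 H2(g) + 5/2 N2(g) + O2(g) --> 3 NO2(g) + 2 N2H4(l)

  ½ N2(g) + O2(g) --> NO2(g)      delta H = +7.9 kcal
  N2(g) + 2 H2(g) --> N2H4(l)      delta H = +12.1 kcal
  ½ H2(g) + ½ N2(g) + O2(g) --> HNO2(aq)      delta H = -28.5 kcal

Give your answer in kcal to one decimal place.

equation 1 × 3 (scale by 3 for the 3 NO2(g)): (3)·(+7.9) = +23.7 kcal
equation 2 × 2 (scale by 2 for the 2 N2H4(l)): (2)·(+12.1) = +24.2 kcal
equation 3 reversed and × 2 (reverse to put HNO2(aq) on the reactant side; scale by 2 for the 2 HNO2(aq)): (-2)·(-28.5) = +57.0 kcal
Summing the manipulated equations, delta H = (+23.7) + (+24.2) + (+57.0) = 104.9 kcal

delta H = 104.9 kcal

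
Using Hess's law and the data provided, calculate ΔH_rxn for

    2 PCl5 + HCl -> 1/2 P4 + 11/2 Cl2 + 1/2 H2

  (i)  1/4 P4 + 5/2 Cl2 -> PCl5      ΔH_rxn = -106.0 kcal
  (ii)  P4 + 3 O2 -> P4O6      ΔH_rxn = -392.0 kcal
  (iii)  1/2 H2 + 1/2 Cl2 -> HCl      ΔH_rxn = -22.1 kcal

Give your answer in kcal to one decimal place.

(i) reversed and × 2 (reverse to put PCl5 on the reactant side; ×2 to match 2 PCl5 in the target): (-2)·(-106.0) = +212.0 kcal
(ii): not needed (O2 appears nowhere else).
(iii) reversed (HCl must end up as a reactant): +22.1 kcal
Combining the equations, ΔH_rxn = (+212.0) + (+22.1) = 234.1 kcal

ΔH_rxn = 234.1 kcal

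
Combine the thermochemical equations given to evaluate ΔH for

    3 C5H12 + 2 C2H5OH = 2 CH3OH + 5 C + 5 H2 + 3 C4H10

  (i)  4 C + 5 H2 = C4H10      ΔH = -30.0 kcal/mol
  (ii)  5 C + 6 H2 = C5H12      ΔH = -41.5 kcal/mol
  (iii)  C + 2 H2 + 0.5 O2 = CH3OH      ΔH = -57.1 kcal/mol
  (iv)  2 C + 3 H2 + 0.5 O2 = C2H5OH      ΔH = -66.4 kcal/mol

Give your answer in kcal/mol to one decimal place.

(i) × 3: (3)·(-30.0) = -90.0 kcal/mol
(ii) reversed and × 3: (-3)·(-41.5) = +124.5 kcal/mol
(iii) × 2: (2)·(-57.1) = -114.2 kcal/mol
(iv) reversed and × 2: (-2)·(-66.4) = +132.8 kcal/mol
ΔH = (3)·(-30.0) + (-3)·(-41.5) + (2)·(-57.1) + (-2)·(-66.4) = 53.1 kcal/mol

ΔH = 53.1 kcal/mol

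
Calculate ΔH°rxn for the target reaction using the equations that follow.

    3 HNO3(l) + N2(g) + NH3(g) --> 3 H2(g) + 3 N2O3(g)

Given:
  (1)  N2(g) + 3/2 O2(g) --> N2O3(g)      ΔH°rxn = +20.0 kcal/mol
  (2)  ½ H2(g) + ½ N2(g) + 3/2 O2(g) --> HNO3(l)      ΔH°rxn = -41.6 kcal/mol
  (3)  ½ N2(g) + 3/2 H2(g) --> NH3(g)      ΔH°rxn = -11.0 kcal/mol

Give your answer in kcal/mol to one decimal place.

ΔH°rxn = 195.8 kcal/mol

(1) × 3: (3)·(+20.0) = +60.0 kcal/mol
(2) reversed and × 3: (-3)·(-41.6) = +124.8 kcal/mol
(3) reversed: +11.0 kcal/mol
ΔH°rxn = (+60.0) + (+124.8) + (+11.0) = 195.8 kcal/mol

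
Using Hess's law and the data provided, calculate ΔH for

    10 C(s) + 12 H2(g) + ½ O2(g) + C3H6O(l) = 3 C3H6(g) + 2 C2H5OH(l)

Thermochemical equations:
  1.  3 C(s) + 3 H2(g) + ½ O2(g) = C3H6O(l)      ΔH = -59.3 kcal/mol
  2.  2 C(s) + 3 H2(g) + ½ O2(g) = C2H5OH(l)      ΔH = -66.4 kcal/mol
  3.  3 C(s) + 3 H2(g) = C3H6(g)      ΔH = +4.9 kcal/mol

eq. 1 reversed (reverse to put C3H6O(l) on the reactant side): +59.3 kcal/mol
eq. 2 × 2 (×2 to match 2 C2H5OH(l) in the target): (2)·(-66.4) = -132.8 kcal/mol
eq. 3 × 3 (×3 to match 3 C3H6(g) in the target): (3)·(+4.9) = +14.7 kcal/mol
Since enthalpy is a state function, ΔH = (-1)·(-59.3) + (2)·(-66.4) + (3)·(+4.9) = -58.8 kcal/mol

ΔH = -58.8 kcal/mol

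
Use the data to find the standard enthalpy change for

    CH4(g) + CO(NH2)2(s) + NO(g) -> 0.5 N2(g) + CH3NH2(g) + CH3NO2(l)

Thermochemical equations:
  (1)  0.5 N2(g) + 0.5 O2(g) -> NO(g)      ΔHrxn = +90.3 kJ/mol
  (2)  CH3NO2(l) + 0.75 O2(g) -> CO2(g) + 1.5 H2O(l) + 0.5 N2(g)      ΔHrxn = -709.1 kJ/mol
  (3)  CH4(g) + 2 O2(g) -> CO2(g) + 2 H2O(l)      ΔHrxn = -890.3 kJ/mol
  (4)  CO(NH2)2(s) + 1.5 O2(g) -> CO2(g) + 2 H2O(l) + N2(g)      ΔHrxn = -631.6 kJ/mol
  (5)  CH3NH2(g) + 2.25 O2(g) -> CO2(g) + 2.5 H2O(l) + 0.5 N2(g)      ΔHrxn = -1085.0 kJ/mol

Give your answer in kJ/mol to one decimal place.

ΔHrxn = 181.9 kJ/mol

(1) reversed (reverse to put NO(g) on the reactant side): -90.3 kJ/mol
(2) reversed (CH3NO2(l) must end up as a product): +709.1 kJ/mol
(3) as written (CH4(g) already on the reactant side): -890.3 kJ/mol
(4) as written (CO(NH2)2(s) already on the reactant side): -631.6 kJ/mol
(5) reversed (reverse to put CH3NH2(g) on the product side): +1085.0 kJ/mol
Since enthalpy is a state function, ΔHrxn = (-90.3) + (+709.1) + (-890.3) + (-631.6) + (+1085.0) = 181.9 kJ/mol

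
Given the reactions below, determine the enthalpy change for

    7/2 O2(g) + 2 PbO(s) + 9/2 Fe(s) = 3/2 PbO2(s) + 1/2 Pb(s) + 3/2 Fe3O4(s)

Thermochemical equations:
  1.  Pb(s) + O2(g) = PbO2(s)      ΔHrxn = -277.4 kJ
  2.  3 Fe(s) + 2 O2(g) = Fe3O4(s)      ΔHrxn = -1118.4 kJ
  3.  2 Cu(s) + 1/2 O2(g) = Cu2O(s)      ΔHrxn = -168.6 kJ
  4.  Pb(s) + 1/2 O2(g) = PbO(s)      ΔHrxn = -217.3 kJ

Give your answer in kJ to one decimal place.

eq. 1 × 3/2 (×3/2 to match 3/2 PbO2(s) in the target): (3/2)·(-277.4) = -416.1 kJ
eq. 2 × 3/2 (scale by 3/2 for the 3/2 Fe3O4(s)): (3/2)·(-1118.4) = -1677.6 kJ
eq. 3: not needed (Cu(s) appears nowhere else).
eq. 4 reversed and × 2 (PbO(s) must end up as a reactant; scale by 2 for the 2 PbO(s)): (-2)·(-217.3) = +434.6 kJ
By Hess's law, ΔHrxn = (-416.1) + (-1677.6) + (+434.6) = -1659.1 kJ

ΔHrxn = -1659.1 kJ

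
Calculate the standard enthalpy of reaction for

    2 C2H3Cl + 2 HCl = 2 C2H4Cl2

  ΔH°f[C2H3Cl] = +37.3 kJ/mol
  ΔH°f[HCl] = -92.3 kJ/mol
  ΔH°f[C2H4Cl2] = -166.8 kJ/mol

Products: 2·(-166.8) = -333.6
Reactants: 2·(+37.3) + 2·(-92.3) = -110.0
ΔHrxn = (-333.6) − (-110.0) = -223.6 kJ/mol

ΔHrxn = -223.6 kJ/mol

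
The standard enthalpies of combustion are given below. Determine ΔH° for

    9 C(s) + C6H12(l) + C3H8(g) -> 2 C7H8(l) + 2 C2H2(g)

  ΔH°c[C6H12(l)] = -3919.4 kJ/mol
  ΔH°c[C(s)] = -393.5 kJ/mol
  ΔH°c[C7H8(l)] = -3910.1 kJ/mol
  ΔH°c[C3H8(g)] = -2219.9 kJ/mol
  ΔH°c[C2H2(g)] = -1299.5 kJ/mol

With combustion enthalpies, reactants minus products:
= [9·(-393.5) + 1·(-3919.4) + 1·(-2219.9)] − [2·(-3910.1) + 2·(-1299.5)]
= 738.4 kJ/mol

ΔH° = 738.4 kJ/mol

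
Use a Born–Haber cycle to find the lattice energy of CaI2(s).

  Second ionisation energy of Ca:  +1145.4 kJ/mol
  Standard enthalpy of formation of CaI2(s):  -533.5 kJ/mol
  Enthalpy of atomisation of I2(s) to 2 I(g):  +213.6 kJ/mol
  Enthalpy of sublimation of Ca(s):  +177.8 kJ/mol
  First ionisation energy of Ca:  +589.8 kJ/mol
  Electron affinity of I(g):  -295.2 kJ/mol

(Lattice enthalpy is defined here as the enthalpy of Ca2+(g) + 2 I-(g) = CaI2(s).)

U = -2069.7 kJ/mol

ΔHf° = 1·ΔHsub + 1·(ΣIE) + 1·D(I2) + 2·EA + U
-533.5 = 1·(+177.8) + 1·(+1735.2) + 1·(+213.6) + 2·(-295.2) + U
U = -533.5 − (+1536.2) = -2069.7 kJ/mol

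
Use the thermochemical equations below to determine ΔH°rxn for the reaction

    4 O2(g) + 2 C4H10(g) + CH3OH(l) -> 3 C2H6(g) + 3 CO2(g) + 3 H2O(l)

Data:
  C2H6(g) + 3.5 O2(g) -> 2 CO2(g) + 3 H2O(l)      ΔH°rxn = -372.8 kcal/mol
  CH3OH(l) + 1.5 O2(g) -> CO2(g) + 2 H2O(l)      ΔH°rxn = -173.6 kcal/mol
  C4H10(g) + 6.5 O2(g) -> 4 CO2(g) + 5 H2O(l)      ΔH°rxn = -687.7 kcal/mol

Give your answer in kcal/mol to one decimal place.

equation 1 reversed and × 3: (-3)·(-372.8) = +1118.4 kcal/mol
equation 2 as written: -173.6 kcal/mol
equation 3 × 2: (2)·(-687.7) = -1375.4 kcal/mol
ΔH°rxn = (+1118.4) + (-173.6) + (-1375.4) = -430.6 kcal/mol

ΔH°rxn = -430.6 kcal/mol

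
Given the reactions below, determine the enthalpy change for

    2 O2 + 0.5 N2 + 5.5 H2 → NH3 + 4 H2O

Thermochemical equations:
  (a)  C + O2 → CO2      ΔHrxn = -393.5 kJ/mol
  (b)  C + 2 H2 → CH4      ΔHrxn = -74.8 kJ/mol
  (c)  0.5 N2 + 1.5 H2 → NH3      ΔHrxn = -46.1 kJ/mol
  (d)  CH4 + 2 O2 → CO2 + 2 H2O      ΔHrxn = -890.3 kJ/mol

ΔHrxn = -1189.3 kJ/mol

(a) reversed and × 2: (-2)·(-393.5) = +787.0 kJ/mol
(b) × 2: (2)·(-74.8) = -149.6 kJ/mol
(c) as written (NH3 already on the product side): -46.1 kJ/mol
(d) × 2 (×2 to match 4 H2O in the target): (2)·(-890.3) = -1780.6 kJ/mol
ΔHrxn = (-2)·(-393.5) + (2)·(-74.8) + (1)·(-46.1) + (2)·(-890.3) = -1189.3 kJ/mol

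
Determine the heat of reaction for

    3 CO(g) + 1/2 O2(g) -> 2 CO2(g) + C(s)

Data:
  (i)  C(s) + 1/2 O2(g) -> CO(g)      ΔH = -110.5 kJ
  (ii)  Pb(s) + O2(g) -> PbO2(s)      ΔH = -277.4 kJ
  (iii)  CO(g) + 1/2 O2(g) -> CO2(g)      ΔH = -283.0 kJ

ΔH = -455.5 kJ

(i) reversed: +110.5 kJ
(ii): not needed.
(iii) × 2: (2)·(-283.0) = -566.0 kJ
Since enthalpy is a state function, ΔH = (+110.5) + (-566.0) = -455.5 kJ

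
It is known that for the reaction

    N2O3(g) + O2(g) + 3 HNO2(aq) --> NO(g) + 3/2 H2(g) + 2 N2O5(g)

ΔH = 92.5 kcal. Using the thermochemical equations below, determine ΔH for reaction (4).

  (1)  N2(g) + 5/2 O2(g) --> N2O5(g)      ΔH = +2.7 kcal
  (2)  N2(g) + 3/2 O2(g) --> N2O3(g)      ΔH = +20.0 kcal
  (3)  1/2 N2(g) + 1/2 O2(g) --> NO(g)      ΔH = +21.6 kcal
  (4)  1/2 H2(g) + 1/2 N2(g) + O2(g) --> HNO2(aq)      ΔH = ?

(1) × 2: (2)·(+2.7) = +5.4 kcal
(2) reversed: -20.0 kcal
(3) as written: +21.6 kcal
(4) reversed and × 3: contributes −3·x
+92.5 = (+5.4) + (-20.0) + (+21.6) − 3·x
x = (+92.5 − (+7.0)) / (-3) = -28.5 kcal

ΔH = -28.5 kcal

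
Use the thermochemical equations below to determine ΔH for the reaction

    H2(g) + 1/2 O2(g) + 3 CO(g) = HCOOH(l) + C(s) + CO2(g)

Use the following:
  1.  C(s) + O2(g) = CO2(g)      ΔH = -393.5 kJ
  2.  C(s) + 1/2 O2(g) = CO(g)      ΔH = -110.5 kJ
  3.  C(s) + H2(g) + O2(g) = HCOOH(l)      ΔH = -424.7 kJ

ΔH = -486.7 kJ

eq. 1 as written (CO2(g) already on the product side): -393.5 kJ
eq. 2 reversed and × 3 (reverse to put CO(g) on the reactant side; scale by 3 for the 3 CO(g)): (-3)·(-110.5) = +331.5 kJ
eq. 3 as written (HCOOH(l) already on the product side): -424.7 kJ
Summing the manipulated equations, ΔH = (-393.5) + (+331.5) + (-424.7) = -486.7 kJ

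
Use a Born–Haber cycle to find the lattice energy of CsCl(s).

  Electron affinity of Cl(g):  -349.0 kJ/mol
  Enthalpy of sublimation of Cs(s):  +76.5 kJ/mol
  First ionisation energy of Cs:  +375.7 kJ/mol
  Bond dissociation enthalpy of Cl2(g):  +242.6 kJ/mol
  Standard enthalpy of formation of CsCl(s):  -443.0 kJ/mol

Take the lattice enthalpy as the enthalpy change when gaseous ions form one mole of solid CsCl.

U = -667.5 kJ/mol

ΔHf° = 1·ΔHsub + 1·(ΣIE) + 1/2·D(Cl2) + 1·EA + U
-443.0 = 1·(+76.5) + 1·(+375.7) + 1/2·(+242.6) + 1·(-349.0) + U
U = -443.0 − (+224.5) = -667.5 kJ/mol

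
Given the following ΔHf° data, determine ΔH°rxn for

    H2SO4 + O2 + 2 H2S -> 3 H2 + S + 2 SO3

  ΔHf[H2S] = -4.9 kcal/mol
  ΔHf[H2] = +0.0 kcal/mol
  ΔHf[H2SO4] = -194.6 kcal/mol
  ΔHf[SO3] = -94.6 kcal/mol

ΔH°rxn = 15.2 kcal/mol

Products: 3·(+0.0) + 1·(+0.0) + 2·(-94.6) = -189.2
Reactants: 1·(-194.6) + 1·(+0.0) + 2·(-4.9) = -204.4
ΔH°rxn = (-189.2) − (-204.4) = 15.2 kcal/mol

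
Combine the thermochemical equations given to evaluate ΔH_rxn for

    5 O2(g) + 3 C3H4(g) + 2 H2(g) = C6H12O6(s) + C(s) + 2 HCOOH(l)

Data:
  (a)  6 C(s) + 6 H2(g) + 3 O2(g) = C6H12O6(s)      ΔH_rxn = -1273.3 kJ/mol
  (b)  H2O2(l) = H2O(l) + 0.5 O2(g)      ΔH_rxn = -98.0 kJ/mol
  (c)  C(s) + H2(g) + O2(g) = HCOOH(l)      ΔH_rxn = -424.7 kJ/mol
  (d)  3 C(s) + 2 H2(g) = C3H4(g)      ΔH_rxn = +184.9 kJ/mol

(a) as written: -1273.3 kJ/mol
(b): not needed.
(c) × 2: (2)·(-424.7) = -849.4 kJ/mol
(d) reversed and × 3: (-3)·(+184.9) = -554.7 kJ/mol
Summing the manipulated equations, ΔH_rxn = (1)·(-1273.3) + (2)·(-424.7) + (-3)·(+184.9) = -2677.4 kJ/mol

ΔH_rxn = -2677.4 kJ/mol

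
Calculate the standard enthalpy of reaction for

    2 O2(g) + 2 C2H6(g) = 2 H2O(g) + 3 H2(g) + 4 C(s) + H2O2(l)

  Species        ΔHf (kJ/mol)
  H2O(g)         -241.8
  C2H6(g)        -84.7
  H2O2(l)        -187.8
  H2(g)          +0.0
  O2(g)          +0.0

ΔH_rxn = -502.0 kJ/mol

Products: 2·(-241.8) + 3·(+0.0) + 4·(+0.0) + 1·(-187.8) = -671.4
Reactants: 2·(+0.0) + 2·(-84.7) = -169.4
ΔH_rxn = (-671.4) − (-169.4) = -502.0 kJ/mol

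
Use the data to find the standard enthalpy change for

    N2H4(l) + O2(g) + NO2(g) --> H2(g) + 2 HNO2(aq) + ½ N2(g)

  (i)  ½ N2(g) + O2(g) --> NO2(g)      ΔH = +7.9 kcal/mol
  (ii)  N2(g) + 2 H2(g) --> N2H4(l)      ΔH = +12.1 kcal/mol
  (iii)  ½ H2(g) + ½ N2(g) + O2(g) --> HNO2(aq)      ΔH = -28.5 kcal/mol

(i) reversed: -7.9 kcal/mol
(ii) reversed: -12.1 kcal/mol
(iii) × 2: (2)·(-28.5) = -57.0 kcal/mol
ΔH = (-7.9) + (-12.1) + (-57.0) = -77.0 kcal/mol

ΔH = -77.0 kcal/mol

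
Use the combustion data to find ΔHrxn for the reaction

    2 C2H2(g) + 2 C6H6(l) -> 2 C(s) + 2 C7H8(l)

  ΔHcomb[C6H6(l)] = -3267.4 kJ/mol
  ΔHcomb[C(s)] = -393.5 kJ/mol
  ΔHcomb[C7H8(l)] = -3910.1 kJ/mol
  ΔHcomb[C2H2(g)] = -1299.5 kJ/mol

ΔHrxn = -526.6 kJ/mol

Using ΔH = Σ nΔHc°(reactants) − Σ nΔHc°(products):
= [2·(-1299.5) + 2·(-3267.4)] − [2·(-393.5) + 2·(-3910.1)]
= -526.6 kJ/mol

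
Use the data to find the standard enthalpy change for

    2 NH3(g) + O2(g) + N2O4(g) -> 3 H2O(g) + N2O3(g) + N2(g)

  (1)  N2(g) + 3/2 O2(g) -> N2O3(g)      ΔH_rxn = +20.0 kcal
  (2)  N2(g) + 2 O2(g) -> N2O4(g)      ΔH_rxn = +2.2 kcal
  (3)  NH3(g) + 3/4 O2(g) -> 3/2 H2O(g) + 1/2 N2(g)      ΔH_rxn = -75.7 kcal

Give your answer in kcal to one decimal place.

(1) as written: +20.0 kcal
(2) reversed: -2.2 kcal
(3) × 2: (2)·(-75.7) = -151.4 kcal
ΔH_rxn = (1)·(+20.0) + (-1)·(+2.2) + (2)·(-75.7) = -133.6 kcal

ΔH_rxn = -133.6 kcal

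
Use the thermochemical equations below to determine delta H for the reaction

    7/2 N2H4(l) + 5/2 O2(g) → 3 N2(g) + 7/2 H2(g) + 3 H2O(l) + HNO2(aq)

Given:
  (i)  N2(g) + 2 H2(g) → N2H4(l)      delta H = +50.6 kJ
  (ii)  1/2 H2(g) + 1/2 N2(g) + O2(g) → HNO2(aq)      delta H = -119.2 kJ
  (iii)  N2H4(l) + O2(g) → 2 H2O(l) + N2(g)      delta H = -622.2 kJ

(i) reversed and × 2: (-2)·(+50.6) = -101.2 kJ
(ii) as written (HNO2(aq) already on the product side): -119.2 kJ
(iii) × 3/2 (scale by 3/2 for the 3 H2O(l)): (3/2)·(-622.2) = -933.3 kJ
delta H = (-101.2) + (-119.2) + (-933.3) = -1153.7 kJ

delta H = -1153.7 kJ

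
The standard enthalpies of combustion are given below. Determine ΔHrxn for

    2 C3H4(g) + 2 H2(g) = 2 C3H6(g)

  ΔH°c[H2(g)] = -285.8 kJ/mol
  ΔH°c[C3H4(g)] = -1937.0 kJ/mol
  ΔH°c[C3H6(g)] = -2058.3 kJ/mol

With combustion enthalpies, reactants minus products:
= [2·(-1937.0) + 2·(-285.8)] − [2·(-2058.3)]
= -329.0 kJ/mol

ΔHrxn = -329.0 kJ/mol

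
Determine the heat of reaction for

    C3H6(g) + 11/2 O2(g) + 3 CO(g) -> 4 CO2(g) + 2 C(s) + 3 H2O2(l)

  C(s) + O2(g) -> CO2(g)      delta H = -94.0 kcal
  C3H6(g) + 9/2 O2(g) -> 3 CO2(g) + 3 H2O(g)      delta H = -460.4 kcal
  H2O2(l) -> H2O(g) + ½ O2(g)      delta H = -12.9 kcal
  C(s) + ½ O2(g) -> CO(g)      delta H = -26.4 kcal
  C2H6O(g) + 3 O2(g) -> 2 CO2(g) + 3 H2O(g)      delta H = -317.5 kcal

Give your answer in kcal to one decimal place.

delta H = -436.5 kcal

equation 1 as written: -94.0 kcal
equation 2 as written (C3H6(g) already on the reactant side): -460.4 kcal
equation 3 reversed and × 3 (H2O2(l) must end up as a product; ×3 to match 3 H2O2(l) in the target): (-3)·(-12.9) = +38.7 kcal
equation 4 reversed and × 3 (CO(g) must end up as a reactant; ×3 to match 3 CO(g) in the target): (-3)·(-26.4) = +79.2 kcal
equation 5: not needed (C2H6O(g) appears nowhere else).
Summing the manipulated equations, delta H = (-94.0) + (-460.4) + (+38.7) + (+79.2) = -436.5 kcal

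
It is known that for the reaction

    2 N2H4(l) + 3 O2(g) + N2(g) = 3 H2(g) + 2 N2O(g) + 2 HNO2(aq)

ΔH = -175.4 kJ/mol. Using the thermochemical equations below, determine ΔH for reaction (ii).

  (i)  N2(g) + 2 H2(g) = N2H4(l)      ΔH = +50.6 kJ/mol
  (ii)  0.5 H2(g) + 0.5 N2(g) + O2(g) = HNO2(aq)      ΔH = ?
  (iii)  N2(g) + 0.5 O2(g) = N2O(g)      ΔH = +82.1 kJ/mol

(i) reversed and × 2 (N2H4(l) must end up as a reactant; ×2 to match 2 N2H4(l) in the target): (-2)·(+50.6) = -101.2 kJ/mol
(ii) × 2 (scale by 2 for the 2 HNO2(aq)): contributes 2·x
(iii) × 2 (×2 to match 2 N2O(g) in the target): (2)·(+82.1) = +164.2 kJ/mol
-175.4 = (-101.2) + (+164.2) + 2·x
x = (-175.4 − (+63.0)) / (2) = -119.2 kJ/mol

ΔH = -119.2 kJ/mol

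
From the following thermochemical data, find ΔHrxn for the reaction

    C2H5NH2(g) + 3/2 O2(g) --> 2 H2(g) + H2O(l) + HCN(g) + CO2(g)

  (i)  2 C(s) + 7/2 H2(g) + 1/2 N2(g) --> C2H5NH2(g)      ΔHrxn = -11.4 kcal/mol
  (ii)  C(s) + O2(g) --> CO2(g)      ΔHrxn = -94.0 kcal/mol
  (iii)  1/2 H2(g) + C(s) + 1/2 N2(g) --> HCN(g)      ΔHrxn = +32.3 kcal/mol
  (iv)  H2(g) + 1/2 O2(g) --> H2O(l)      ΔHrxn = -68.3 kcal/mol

(i) reversed (reverse to put C2H5NH2(g) on the reactant side): +11.4 kcal/mol
(ii) as written (CO2(g) already on the product side): -94.0 kcal/mol
(iii) as written (HCN(g) already on the product side): +32.3 kcal/mol
(iv) as written (H2O(l) already on the product side): -68.3 kcal/mol
ΔHrxn = (+11.4) + (-94.0) + (+32.3) + (-68.3) = -118.6 kcal/mol

ΔHrxn = -118.6 kcal/mol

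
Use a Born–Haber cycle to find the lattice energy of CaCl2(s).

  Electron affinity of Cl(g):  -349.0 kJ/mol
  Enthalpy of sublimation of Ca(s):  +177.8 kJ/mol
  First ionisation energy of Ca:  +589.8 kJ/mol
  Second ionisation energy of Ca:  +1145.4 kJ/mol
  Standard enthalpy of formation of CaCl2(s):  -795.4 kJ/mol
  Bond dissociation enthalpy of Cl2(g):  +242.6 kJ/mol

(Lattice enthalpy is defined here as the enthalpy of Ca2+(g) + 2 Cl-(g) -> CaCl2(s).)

U = -2253.0 kJ/mol

ΔHf° = 1·ΔHsub + 1·(ΣIE) + 1·D(Cl2) + 2·EA + U
-795.4 = 1·(+177.8) + 1·(+1735.2) + 1·(+242.6) + 2·(-349.0) + U
U = -795.4 − (+1457.6) = -2253.0 kJ/mol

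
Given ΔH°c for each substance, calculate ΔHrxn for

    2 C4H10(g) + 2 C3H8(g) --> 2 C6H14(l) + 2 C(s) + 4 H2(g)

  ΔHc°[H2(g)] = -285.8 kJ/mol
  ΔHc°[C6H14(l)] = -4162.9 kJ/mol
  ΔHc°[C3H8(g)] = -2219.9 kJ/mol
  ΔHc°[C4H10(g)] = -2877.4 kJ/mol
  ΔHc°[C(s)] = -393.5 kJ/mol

ΔHrxn = 61.4 kJ/mol

With combustion enthalpies, reactants minus products:
= [2·(-2877.4) + 2·(-2219.9)] − [2·(-4162.9) + 2·(-393.5) + 4·(-285.8)]
= 61.4 kJ/mol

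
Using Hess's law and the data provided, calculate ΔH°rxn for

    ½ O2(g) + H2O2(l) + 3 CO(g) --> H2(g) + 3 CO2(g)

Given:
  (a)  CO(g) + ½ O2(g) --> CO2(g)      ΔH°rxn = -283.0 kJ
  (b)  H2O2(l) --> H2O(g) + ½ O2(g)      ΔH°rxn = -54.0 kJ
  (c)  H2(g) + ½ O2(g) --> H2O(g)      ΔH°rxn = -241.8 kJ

(a) × 3: (3)·(-283.0) = -849.0 kJ
(b) as written: -54.0 kJ
(c) reversed: +241.8 kJ
By Hess's law, ΔH°rxn = (3)·(-283.0) + (1)·(-54.0) + (-1)·(-241.8) = -661.2 kJ

ΔH°rxn = -661.2 kJ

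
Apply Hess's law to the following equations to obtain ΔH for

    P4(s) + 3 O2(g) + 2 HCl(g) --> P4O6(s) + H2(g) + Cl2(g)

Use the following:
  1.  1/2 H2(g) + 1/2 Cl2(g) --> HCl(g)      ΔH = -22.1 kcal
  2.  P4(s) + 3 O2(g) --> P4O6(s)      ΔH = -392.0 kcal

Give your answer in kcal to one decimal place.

ΔH = -347.8 kcal

eq. 1 reversed and × 2 (reverse to put HCl(g) on the reactant side; ×2 to match 2 HCl(g) in the target): (-2)·(-22.1) = +44.2 kcal
eq. 2 as written (P4O6(s) already on the product side): -392.0 kcal
Since enthalpy is a state function, ΔH = (-2)·(-22.1) + (1)·(-392.0) = -347.8 kcal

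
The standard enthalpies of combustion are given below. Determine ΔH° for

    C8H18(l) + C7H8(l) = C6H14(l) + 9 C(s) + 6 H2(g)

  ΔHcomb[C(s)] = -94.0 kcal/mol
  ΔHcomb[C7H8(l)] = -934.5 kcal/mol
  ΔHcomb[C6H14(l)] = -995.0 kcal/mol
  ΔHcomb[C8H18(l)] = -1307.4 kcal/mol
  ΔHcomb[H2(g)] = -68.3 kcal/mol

With combustion enthalpies, reactants minus products:
= [1·(-1307.4) + 1·(-934.5)] − [1·(-995.0) + 9·(-94.0) + 6·(-68.3)]
= 8.9 kcal/mol

ΔH° = 8.9 kcal/mol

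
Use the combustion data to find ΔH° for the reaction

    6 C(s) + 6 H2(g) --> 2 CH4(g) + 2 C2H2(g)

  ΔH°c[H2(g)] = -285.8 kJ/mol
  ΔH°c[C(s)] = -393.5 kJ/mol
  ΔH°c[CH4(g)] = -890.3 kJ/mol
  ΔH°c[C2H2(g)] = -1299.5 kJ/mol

Using ΔH = Σ nΔHc°(reactants) − Σ nΔHc°(products):
= [6·(-393.5) + 6·(-285.8)] − [2·(-890.3) + 2·(-1299.5)]
= 303.8 kJ/mol

ΔH° = 303.8 kJ/mol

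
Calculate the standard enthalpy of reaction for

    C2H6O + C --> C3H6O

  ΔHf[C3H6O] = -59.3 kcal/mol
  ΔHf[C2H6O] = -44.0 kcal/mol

Products: 1·(-59.3) = -59.3
Reactants: 1·(-44.0) + 1·(+0.0) = -44.0
ΔH° = (-59.3) − (-44.0) = -15.3 kcal/mol

ΔH° = -15.3 kcal/mol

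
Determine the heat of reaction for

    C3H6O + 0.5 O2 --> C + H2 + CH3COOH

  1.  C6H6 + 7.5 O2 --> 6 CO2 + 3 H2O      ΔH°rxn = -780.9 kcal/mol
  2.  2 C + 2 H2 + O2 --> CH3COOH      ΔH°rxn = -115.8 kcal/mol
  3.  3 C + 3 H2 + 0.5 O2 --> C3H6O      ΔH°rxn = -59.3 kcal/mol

eq. 1: not needed (CO2 appears nowhere else).
eq. 2 as written (CH3COOH already on the product side): -115.8 kcal/mol
eq. 3 reversed (reverse to put C3H6O on the reactant side): +59.3 kcal/mol
Since enthalpy is a state function, ΔH°rxn = (-115.8) + (+59.3) = -56.5 kcal/mol

ΔH°rxn = -56.5 kcal/mol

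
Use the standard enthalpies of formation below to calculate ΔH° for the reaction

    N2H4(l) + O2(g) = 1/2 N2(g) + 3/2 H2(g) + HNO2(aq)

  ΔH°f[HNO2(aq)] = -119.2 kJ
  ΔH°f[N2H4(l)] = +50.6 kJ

ΔH° = -169.8 kJ

Products: 1/2·(+0.0) + 3/2·(+0.0) + 1·(-119.2) = -119.2
Reactants: 1·(+50.6) + 1·(+0.0) = +50.6
ΔH° = (-119.2) − (+50.6) = -169.8 kJ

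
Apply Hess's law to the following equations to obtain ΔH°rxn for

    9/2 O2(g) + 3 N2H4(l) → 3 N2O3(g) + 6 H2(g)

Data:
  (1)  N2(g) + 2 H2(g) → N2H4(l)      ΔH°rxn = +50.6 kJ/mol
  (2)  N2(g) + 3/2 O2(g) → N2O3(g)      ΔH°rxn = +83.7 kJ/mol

(1) reversed and × 3: (-3)·(+50.6) = -151.8 kJ/mol
(2) × 3: (3)·(+83.7) = +251.1 kJ/mol
Summing the manipulated equations, ΔH°rxn = (-3)·(+50.6) + (3)·(+83.7) = 99.3 kJ/mol

ΔH°rxn = 99.3 kJ/mol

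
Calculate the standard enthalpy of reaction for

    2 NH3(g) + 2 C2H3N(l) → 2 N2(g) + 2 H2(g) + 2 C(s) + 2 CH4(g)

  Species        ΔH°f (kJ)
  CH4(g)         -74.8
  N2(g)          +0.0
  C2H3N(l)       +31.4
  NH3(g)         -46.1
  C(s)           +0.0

ΔH°rxn = -120.2 kJ

Products: 2·(+0.0) + 2·(+0.0) + 2·(+0.0) + 2·(-74.8) = -149.6
Reactants: 2·(-46.1) + 2·(+31.4) = -29.4
ΔH°rxn = (-149.6) − (-29.4) = -120.2 kJ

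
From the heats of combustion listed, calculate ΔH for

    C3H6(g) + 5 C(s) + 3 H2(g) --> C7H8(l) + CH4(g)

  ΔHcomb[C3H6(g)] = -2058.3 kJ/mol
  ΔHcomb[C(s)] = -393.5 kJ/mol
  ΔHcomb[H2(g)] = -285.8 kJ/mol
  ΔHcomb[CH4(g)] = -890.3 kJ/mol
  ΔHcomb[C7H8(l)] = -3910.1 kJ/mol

ΔH = -82.8 kJ/mol

Using ΔH = Σ nΔHc°(reactants) − Σ nΔHc°(products):
= [1·(-2058.3) + 5·(-393.5) + 3·(-285.8)] − [1·(-3910.1) + 1·(-890.3)]
= -82.8 kJ/mol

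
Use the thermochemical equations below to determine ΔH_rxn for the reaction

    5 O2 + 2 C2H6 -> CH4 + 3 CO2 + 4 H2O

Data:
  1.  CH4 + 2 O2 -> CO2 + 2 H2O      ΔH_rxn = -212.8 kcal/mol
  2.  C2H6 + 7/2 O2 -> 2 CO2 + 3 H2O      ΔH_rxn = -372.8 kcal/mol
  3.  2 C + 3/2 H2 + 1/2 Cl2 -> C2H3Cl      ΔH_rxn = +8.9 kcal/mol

eq. 1 reversed: +212.8 kcal/mol
eq. 2 × 2: (2)·(-372.8) = -745.6 kcal/mol
eq. 3: not needed.
ΔH_rxn = (-1)·(-212.8) + (2)·(-372.8) = -532.8 kcal/mol

ΔH_rxn = -532.8 kcal/mol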